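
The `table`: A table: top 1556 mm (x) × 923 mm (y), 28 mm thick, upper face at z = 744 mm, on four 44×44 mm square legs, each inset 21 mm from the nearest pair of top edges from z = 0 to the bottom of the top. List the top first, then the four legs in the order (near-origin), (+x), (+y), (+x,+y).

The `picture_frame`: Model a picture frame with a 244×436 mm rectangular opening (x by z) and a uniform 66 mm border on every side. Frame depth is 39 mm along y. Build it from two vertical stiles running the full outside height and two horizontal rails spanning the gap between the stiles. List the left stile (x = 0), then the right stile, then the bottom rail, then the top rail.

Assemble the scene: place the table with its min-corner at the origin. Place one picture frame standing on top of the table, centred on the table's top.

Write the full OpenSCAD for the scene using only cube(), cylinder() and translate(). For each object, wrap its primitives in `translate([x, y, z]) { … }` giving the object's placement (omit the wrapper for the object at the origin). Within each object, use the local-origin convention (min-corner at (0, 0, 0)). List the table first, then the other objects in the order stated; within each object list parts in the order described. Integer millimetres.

translate([0, 0, 716]) cube([1556, 923, 28]);
translate([21, 21, 0]) cube([44, 44, 716]);
translate([1491, 21, 0]) cube([44, 44, 716]);
translate([21, 858, 0]) cube([44, 44, 716]);
translate([1491, 858, 0]) cube([44, 44, 716]);
translate([590, 442, 744]) {
  cube([66, 39, 568]);
  translate([310, 0, 0]) cube([66, 39, 568]);
  translate([66, 0, 0]) cube([244, 39, 66]);
  translate([66, 0, 502]) cube([244, 39, 66]);
}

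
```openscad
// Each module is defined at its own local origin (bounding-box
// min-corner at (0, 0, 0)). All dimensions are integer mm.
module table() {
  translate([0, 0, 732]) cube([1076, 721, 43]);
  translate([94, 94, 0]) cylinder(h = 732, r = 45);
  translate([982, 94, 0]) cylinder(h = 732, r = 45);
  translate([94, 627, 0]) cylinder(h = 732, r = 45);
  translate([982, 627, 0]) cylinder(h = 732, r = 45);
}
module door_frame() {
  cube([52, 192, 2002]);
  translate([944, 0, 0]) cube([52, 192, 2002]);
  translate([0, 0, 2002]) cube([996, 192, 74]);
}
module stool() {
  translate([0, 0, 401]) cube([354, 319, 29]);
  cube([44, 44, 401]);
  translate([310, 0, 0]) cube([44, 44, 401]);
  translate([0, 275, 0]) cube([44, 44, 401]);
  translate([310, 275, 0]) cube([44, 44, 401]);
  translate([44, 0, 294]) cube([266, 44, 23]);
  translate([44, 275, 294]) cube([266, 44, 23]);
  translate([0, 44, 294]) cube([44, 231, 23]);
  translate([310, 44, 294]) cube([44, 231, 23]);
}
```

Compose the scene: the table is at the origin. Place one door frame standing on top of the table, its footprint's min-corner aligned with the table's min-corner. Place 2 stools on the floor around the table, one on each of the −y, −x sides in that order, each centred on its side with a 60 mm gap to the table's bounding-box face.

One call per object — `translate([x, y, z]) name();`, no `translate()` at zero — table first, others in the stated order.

table();
translate([0, 0, 775]) door_frame();
translate([361, -379, 0]) stool();
translate([-414, 201, 0]) stool();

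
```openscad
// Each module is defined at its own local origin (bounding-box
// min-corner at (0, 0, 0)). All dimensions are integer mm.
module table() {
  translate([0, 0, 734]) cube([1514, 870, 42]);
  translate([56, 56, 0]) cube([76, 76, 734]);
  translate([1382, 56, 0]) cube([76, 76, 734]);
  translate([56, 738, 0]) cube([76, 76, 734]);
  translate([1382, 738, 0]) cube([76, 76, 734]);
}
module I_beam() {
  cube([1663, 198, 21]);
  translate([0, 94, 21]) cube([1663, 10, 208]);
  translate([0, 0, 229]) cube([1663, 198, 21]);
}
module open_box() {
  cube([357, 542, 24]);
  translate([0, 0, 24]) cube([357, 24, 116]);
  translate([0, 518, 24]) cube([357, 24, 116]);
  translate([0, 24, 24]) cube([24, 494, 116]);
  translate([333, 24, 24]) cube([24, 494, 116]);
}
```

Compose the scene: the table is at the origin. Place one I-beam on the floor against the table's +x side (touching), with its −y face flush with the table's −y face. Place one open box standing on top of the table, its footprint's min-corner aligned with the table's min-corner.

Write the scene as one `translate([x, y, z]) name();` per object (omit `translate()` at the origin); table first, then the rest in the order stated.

table();
translate([1514, 0, 0]) I_beam();
translate([0, 0, 776]) open_box();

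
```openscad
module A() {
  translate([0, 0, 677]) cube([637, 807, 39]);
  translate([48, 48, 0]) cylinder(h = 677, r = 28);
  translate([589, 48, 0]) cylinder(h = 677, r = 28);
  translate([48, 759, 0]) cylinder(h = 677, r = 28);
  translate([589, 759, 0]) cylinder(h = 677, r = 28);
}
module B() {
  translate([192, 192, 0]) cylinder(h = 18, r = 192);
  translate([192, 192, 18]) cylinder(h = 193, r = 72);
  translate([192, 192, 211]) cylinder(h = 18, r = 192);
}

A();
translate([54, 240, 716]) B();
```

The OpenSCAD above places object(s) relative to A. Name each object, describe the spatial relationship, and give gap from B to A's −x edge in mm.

A is a table. B is a spool. The spool is on top of the table. The gap from the spool to the table's −x edge is 54 mm.

The spool's min-x is at 54; the table's min-x is 0; gap = 54 mm.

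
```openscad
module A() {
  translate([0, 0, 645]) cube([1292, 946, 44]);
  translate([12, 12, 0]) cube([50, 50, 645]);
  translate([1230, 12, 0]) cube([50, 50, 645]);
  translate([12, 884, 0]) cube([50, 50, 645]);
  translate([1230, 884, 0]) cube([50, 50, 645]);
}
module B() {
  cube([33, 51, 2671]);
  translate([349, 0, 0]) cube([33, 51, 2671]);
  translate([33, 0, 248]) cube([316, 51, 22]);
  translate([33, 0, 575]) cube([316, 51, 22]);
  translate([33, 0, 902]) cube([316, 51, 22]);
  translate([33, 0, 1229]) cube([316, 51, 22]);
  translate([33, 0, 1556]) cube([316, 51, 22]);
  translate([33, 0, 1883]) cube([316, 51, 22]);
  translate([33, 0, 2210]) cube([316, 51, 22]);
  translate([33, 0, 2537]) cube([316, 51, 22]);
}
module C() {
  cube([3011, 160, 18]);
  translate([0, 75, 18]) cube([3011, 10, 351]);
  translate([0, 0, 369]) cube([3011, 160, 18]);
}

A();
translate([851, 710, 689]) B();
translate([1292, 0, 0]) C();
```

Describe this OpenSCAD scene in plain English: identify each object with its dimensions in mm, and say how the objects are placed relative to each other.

A is a rectangular dining table. The top is 1292×946×44 mm with its upper surface at z = 689 mm. It stands on four 50×50 mm square legs, each inset 12 mm from the nearest pair of top edges, running from the floor to the underside of the top.

B is a straight ladder. Two 33×51 mm vertical rails, 2671 mm tall, stand 382 mm apart (outside-to-outside) with their front faces coplanar on the −y side. 8 rungs, each 51 mm deep and 22 mm tall, span between the inner faces of the rails, front faces flush with the rails. The lowest rung's underside is at z = 248 mm and rungs are spaced 327 mm apart (underside to underside).

C is an I-beam lying along x, 3011 mm long. Overall section height 387 mm. Two flanges 160 mm wide (y) and 18 mm thick, one on the floor and one at the top; a web 10 mm thick runs between them, centred on the flange width.

The ladder is on top of the table. The I-beam is against the table's +x side, with their −y faces flush.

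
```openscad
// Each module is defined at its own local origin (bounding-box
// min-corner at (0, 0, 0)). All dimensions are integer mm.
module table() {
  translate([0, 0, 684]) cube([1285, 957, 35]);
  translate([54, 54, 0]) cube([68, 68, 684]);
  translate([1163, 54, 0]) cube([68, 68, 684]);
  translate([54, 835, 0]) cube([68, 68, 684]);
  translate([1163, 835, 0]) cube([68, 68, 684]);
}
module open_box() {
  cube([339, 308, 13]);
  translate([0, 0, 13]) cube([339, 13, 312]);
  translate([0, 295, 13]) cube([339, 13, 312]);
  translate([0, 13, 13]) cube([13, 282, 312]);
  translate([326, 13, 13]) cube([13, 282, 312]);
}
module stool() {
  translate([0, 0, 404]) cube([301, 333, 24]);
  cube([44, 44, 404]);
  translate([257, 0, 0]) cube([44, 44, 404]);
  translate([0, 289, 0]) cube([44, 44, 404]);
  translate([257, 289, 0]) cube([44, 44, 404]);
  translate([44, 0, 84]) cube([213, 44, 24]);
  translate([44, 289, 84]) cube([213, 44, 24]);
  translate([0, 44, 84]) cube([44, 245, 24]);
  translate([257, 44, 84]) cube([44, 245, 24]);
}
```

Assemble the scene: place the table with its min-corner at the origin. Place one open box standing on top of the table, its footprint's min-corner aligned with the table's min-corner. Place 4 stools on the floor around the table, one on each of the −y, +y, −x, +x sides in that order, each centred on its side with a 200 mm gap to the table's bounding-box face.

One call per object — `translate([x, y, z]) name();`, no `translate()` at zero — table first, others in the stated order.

table();
translate([0, 0, 719]) open_box();
translate([492, -533, 0]) stool();
translate([492, 1157, 0]) stool();
translate([-501, 312, 0]) stool();
translate([1485, 312, 0]) stool();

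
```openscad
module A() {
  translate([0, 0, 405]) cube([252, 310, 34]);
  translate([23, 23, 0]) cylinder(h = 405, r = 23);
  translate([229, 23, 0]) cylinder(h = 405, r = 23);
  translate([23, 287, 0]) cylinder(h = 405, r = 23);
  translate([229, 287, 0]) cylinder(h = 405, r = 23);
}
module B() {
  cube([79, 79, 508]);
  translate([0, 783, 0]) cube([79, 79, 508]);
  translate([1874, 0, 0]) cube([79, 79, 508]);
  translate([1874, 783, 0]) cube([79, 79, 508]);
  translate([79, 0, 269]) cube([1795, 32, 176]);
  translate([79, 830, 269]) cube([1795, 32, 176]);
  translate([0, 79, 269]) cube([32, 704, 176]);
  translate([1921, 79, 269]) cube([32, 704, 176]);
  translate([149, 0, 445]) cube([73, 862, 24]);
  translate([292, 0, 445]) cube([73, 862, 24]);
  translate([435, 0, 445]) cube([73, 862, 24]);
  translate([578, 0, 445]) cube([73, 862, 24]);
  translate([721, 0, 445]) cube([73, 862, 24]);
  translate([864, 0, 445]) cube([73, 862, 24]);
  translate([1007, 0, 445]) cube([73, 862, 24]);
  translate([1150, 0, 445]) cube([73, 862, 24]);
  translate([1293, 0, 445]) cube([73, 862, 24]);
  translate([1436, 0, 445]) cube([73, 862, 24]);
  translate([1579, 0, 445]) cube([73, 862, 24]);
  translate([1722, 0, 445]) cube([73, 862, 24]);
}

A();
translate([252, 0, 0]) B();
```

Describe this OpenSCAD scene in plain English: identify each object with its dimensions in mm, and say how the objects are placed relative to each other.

A is a four-legged stool. The seat is 252×310 mm, 34 mm thick, top at z = 439 mm. It stands on four round legs, each 46 mm in diameter, from z = 0 to the seat underside, each leg's axis is inset half a diameter from the nearest pair of seat edges (so the leg's bounding box is flush with the corner).

B is a bed frame 1953 mm long (x) by 862 mm wide (y). Four 79×79 mm corner posts, 508 mm tall, at the corners of the footprint. Four rails of 32 mm thickness and 176 mm height run between adjacent posts with their undersides at z = 269 mm, their outer faces flush with the outside of the frame (the two x-running rails run between the posts' inner faces; the two y-running rails run between the posts' inner faces). 12 slats, each 73 mm wide (x) and 24 mm thick, lie across the top of the two x-running rails, running the full 862 mm width of the frame in y; the slats are evenly spaced along x between the inner faces of the end posts with equal gaps (rounded down to the nearest mm) at the −x end and between each pair — any rounding remainder accumulates at the +x end.

The bed frame is against the stool's +x side, with their −y faces flush.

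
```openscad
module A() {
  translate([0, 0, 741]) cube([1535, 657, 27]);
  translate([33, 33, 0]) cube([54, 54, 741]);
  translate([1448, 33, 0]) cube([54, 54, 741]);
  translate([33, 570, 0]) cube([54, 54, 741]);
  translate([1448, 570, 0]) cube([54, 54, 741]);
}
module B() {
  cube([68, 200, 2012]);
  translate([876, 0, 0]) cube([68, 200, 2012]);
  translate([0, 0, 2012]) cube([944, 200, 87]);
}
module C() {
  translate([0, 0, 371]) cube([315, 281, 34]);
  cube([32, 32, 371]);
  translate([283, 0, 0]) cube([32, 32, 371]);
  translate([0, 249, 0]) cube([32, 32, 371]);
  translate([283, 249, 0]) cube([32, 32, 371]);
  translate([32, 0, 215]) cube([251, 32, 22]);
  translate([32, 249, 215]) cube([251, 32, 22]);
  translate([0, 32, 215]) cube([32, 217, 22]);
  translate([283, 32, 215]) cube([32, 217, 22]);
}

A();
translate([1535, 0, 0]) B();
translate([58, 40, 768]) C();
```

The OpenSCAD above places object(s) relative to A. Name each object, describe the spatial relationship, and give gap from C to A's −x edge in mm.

A is a table. B is a door frame. C is a stool. The door frame is against the table's +x side, with their −y faces flush. The stool is on top of the table. The gap from the stool to the table's −x edge is 58 mm.

The stool's min-x is at 58; the table's min-x is 0; gap = 58 mm.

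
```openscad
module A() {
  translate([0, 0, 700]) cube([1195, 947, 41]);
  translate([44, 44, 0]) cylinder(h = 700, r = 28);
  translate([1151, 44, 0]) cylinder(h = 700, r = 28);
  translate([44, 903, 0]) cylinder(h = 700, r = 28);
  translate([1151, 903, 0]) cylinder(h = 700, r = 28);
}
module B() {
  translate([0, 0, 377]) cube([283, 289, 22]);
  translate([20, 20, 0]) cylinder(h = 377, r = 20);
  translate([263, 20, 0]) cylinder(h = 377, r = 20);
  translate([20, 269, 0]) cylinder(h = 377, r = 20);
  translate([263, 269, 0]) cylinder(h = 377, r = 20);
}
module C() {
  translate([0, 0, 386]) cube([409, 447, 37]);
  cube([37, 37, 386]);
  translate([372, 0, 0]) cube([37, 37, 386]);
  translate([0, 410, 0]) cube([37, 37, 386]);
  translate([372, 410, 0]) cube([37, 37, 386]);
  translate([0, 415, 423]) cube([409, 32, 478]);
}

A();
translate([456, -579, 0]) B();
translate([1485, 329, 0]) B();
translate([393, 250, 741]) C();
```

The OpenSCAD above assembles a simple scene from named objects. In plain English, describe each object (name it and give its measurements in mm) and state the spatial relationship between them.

A is a rectangular dining table. The top is 1195×947×41 mm with its upper surface at z = 741 mm. It stands on four round legs of 56 mm diameter, each leg's bounding box inset 16 mm from the nearest pair of top edges, running from the floor to the underside of the top.

B is a simple wooden stool: a rectangular seat 283 mm (x) by 289 mm (y), 22 mm thick, top face at z = 399 mm, on four round legs, each 40 mm in diameter. The legs rest on z = 0, each leg's axis is inset half a diameter from the nearest pair of seat edges (so the leg's bounding box is flush with the corner).

C is a chair: 409×447 mm seat, 37 mm thick, top at z = 423 mm, on four 37 mm square corner legs flush with the seat edges. A 32 mm thick backrest slab spans the full seat width, extending 478 mm above the seat top, its back face flush with the seat's +y edge.

Two stools sit around the table at the −y, +x sides. The chair is on top of the table, centred.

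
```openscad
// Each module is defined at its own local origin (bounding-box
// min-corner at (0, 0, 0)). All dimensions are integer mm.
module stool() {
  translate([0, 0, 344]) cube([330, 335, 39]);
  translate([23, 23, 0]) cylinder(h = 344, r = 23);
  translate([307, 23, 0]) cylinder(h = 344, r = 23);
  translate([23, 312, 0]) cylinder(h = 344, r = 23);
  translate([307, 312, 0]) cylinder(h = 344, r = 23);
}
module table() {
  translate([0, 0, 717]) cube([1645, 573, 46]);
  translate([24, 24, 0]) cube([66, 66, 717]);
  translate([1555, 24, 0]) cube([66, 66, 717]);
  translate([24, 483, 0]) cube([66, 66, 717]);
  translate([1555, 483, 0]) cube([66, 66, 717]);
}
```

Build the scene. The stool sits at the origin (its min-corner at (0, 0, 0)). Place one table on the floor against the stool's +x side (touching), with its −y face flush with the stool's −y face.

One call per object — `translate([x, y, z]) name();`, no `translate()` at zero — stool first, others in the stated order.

stool();
translate([330, 0, 0]) table();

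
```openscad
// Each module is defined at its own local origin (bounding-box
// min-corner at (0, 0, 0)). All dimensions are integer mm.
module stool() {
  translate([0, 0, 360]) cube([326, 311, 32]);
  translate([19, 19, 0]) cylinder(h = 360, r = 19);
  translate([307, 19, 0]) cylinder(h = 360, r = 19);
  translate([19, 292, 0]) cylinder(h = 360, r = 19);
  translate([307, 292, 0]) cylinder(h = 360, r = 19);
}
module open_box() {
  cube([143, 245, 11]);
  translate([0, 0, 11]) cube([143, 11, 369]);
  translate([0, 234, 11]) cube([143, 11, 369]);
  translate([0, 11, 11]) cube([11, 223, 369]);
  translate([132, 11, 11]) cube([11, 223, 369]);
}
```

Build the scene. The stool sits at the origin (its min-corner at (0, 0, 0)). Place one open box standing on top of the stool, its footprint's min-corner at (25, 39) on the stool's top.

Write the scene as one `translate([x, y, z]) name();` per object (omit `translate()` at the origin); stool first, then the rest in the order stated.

stool();
translate([25, 39, 392]) open_box();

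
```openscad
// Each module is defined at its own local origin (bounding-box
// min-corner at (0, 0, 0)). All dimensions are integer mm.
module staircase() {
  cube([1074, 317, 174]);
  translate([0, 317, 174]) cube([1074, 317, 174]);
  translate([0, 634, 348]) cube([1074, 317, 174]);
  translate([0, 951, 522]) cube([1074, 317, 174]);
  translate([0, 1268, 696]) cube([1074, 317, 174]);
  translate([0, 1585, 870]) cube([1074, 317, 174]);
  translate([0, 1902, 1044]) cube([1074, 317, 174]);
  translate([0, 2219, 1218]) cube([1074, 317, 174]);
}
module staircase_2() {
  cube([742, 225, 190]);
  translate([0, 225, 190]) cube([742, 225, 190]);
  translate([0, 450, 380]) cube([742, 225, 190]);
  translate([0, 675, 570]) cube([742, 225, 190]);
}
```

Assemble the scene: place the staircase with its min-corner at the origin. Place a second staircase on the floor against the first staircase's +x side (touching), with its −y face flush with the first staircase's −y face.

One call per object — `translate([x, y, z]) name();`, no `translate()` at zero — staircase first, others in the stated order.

staircase();
translate([1074, 0, 0]) staircase_2();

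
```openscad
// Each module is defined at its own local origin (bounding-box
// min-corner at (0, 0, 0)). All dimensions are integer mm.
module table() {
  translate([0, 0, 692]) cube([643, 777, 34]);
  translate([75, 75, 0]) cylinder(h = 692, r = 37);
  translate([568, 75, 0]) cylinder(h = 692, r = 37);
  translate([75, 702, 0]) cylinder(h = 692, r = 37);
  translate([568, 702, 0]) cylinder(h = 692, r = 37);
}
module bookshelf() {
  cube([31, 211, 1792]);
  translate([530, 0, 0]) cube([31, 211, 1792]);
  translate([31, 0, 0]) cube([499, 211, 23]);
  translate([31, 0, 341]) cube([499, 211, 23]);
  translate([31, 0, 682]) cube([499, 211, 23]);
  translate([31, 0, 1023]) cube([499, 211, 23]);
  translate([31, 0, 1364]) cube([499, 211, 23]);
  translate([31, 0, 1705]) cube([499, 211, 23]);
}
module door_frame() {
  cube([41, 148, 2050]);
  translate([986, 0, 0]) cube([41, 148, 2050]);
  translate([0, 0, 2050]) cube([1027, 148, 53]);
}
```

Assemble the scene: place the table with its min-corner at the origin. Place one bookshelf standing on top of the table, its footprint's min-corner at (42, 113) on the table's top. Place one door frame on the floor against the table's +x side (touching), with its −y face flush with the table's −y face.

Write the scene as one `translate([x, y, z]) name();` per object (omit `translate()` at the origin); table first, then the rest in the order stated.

table();
translate([42, 113, 726]) bookshelf();
translate([643, 0, 0]) door_frame();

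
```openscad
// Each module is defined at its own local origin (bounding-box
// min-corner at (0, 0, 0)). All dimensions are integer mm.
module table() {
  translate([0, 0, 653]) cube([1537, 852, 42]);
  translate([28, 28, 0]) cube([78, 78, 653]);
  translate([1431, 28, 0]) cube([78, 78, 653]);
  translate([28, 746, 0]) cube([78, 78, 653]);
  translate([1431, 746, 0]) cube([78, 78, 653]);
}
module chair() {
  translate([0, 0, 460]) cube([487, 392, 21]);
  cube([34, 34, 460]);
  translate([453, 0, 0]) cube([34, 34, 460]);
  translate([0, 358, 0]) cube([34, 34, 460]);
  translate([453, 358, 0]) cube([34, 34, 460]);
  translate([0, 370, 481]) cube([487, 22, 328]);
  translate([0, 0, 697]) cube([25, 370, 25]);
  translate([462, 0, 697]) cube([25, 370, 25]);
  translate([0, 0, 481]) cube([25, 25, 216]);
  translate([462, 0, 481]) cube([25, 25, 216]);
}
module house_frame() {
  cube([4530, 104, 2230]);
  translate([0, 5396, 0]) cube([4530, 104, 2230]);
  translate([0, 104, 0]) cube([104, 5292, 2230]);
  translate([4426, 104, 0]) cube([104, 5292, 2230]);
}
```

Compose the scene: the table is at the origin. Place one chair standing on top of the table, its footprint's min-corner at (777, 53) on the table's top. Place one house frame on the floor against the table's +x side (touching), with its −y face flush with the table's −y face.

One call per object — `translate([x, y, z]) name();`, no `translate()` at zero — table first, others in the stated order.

table();
translate([777, 53, 695]) chair();
translate([1537, 0, 0]) house_frame();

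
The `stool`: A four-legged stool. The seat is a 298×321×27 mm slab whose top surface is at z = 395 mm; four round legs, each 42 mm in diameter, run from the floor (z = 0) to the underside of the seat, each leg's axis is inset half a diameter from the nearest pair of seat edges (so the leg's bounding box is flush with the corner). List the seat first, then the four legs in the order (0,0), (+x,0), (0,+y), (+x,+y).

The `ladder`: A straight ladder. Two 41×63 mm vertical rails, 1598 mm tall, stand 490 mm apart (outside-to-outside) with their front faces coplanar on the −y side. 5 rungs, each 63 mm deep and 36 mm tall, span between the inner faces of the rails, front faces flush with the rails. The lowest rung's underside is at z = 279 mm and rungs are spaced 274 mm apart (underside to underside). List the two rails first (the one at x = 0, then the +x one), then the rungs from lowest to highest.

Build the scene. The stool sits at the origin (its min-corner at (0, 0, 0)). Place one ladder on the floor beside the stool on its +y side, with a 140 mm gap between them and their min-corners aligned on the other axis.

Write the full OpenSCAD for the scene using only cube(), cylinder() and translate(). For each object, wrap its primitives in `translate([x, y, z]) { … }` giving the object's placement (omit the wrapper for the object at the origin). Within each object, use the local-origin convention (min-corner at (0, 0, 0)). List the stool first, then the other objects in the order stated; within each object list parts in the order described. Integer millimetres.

translate([0, 0, 368]) cube([298, 321, 27]);
translate([21, 21, 0]) cylinder(h = 368, r = 21);
translate([277, 21, 0]) cylinder(h = 368, r = 21);
translate([21, 300, 0]) cylinder(h = 368, r = 21);
translate([277, 300, 0]) cylinder(h = 368, r = 21);
translate([0, 461, 0]) {
  cube([41, 63, 1598]);
  translate([449, 0, 0]) cube([41, 63, 1598]);
  translate([41, 0, 279]) cube([408, 63, 36]);
  translate([41, 0, 553]) cube([408, 63, 36]);
  translate([41, 0, 827]) cube([408, 63, 36]);
  translate([41, 0, 1101]) cube([408, 63, 36]);
  translate([41, 0, 1375]) cube([408, 63, 36]);
}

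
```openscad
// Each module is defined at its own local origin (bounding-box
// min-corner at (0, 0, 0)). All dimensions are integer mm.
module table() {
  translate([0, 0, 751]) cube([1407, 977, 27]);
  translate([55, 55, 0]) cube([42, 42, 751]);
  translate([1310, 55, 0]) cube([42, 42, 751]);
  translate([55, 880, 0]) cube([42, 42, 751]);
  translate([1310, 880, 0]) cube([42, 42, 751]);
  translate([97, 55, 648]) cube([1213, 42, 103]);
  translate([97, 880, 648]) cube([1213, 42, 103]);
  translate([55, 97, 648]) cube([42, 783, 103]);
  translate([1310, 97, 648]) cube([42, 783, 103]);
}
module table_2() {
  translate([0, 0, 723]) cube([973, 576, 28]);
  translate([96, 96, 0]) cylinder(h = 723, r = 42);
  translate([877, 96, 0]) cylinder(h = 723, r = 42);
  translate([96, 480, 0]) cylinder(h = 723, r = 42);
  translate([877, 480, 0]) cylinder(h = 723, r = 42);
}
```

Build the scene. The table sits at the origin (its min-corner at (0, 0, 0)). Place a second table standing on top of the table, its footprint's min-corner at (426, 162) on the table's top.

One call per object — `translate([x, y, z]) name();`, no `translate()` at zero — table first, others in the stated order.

table();
translate([426, 162, 778]) table_2();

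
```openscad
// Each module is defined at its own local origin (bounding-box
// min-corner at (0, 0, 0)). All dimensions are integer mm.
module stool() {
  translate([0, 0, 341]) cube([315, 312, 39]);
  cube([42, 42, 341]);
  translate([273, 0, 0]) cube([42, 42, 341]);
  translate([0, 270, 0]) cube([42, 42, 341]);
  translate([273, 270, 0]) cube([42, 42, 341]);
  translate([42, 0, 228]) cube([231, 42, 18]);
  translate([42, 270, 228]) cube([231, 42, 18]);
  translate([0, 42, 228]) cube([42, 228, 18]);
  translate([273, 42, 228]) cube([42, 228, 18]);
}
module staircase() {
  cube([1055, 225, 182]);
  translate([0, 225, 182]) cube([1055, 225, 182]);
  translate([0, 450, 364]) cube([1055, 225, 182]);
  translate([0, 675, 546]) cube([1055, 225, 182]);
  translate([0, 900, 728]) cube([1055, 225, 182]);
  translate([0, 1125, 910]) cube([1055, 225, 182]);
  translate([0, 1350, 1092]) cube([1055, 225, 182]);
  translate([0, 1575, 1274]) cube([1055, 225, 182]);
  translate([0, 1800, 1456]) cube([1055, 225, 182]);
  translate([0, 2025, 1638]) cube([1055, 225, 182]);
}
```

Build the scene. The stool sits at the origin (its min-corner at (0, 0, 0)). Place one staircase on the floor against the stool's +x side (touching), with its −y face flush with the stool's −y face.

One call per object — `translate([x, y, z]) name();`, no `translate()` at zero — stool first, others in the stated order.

stool();
translate([315, 0, 0]) staircase();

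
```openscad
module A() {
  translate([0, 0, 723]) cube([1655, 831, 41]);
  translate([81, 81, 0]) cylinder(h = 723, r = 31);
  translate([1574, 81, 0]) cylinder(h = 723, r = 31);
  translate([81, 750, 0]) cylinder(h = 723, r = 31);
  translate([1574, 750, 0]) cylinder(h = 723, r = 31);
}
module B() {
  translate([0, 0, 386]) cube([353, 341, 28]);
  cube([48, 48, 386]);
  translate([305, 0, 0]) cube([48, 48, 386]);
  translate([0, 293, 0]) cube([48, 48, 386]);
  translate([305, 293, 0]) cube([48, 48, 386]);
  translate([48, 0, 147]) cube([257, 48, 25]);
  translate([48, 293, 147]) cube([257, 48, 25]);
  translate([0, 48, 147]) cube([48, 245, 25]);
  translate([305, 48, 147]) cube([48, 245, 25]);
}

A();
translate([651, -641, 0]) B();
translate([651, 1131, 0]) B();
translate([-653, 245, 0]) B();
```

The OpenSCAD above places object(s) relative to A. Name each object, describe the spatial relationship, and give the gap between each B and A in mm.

Each stool's nearest face is 300 mm from the table's bounding box.

A is a table. B is a stool. Three stools sit around the table at the −y, +y, −x sides. The gap between each stool and the table is 300 mm.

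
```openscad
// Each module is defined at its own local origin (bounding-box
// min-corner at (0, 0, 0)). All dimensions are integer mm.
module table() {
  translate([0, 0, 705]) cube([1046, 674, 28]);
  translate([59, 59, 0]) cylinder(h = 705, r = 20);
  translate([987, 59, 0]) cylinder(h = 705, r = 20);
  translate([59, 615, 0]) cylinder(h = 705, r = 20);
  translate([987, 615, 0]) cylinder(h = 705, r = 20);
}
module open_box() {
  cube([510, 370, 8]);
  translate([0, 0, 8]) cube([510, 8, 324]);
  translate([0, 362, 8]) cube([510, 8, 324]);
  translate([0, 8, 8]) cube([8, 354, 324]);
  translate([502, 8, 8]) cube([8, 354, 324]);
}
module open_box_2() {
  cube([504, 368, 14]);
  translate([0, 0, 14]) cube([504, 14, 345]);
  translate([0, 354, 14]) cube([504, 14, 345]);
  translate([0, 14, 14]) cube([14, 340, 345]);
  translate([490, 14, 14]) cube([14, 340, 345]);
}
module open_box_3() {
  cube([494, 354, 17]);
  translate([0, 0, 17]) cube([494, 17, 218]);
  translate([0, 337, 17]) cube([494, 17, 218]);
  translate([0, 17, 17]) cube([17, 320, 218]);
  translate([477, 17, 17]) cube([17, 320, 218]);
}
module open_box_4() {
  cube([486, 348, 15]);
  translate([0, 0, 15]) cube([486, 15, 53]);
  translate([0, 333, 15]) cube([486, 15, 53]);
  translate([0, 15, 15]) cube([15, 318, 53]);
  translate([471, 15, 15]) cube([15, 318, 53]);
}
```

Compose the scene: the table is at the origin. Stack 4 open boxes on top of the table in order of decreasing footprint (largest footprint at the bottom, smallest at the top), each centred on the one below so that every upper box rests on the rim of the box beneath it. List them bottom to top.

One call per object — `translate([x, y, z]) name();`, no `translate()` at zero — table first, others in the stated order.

table();
translate([268, 152, 733]) open_box();
translate([271, 153, 1065]) open_box_2();
translate([276, 160, 1424]) open_box_3();
translate([280, 163, 1659]) open_box_4();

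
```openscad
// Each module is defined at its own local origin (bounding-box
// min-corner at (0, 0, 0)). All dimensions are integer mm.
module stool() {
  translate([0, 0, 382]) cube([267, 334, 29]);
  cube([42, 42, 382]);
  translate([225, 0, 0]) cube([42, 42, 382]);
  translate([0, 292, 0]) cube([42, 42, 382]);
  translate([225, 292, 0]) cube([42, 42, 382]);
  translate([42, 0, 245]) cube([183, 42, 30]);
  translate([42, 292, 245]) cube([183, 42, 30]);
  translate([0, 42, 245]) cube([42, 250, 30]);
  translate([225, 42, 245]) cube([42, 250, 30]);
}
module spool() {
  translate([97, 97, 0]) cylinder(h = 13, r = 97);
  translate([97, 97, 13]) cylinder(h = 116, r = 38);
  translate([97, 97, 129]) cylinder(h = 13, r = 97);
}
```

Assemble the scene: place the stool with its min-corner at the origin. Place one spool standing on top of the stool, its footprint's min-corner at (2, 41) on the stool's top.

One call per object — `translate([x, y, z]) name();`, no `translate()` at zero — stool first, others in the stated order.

stool();
translate([2, 41, 411]) spool();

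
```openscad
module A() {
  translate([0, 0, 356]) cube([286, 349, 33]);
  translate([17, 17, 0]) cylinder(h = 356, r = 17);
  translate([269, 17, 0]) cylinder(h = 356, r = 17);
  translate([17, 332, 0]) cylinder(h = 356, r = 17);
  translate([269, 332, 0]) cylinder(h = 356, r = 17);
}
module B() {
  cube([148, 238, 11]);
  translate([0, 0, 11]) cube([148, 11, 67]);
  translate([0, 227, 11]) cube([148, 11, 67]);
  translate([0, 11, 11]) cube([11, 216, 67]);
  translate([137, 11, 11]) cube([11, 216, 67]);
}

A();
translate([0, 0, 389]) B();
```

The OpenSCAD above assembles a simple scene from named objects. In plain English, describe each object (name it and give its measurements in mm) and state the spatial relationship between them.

A is a four-legged stool. The seat is a 286×349×33 mm slab whose top surface is at z = 389 mm; four round legs, each 34 mm in diameter, run from the floor (z = 0) to the underside of the seat, each leg's axis is inset half a diameter from the nearest pair of seat edges (so the leg's bounding box is flush with the corner).

B is an open storage box with external size 148×238×78 mm and wall thickness 11 mm (the base is also 11 mm thick). The base covers the whole footprint; the four walls stand on the base, with the y-facing walls full-width and the x-facing walls fitting between their inner faces.

The open box is on top of the stool.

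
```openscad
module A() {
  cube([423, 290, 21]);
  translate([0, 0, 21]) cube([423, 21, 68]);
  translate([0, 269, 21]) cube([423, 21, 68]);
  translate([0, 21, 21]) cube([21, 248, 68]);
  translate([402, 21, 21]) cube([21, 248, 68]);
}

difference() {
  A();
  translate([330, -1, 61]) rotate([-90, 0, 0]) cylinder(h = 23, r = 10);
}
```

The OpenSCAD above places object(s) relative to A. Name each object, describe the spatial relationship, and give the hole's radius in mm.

A is an open box. The open box has a circular hole through its front wall. The hole's radius is 10 mm.

The subtracted cylinder has r = 10 mm.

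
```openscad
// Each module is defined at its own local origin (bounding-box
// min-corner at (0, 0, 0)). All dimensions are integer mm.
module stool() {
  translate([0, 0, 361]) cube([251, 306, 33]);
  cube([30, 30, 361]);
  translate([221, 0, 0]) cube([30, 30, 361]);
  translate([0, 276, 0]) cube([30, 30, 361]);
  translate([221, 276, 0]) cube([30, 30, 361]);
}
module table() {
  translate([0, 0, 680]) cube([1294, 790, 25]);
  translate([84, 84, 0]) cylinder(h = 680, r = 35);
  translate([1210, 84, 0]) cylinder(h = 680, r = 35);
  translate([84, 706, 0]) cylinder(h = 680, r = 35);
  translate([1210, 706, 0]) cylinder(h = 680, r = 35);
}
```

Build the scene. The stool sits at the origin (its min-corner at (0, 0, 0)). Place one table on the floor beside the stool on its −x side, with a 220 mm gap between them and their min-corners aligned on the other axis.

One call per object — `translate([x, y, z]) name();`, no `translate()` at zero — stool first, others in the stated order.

stool();
translate([-1514, 0, 0]) table();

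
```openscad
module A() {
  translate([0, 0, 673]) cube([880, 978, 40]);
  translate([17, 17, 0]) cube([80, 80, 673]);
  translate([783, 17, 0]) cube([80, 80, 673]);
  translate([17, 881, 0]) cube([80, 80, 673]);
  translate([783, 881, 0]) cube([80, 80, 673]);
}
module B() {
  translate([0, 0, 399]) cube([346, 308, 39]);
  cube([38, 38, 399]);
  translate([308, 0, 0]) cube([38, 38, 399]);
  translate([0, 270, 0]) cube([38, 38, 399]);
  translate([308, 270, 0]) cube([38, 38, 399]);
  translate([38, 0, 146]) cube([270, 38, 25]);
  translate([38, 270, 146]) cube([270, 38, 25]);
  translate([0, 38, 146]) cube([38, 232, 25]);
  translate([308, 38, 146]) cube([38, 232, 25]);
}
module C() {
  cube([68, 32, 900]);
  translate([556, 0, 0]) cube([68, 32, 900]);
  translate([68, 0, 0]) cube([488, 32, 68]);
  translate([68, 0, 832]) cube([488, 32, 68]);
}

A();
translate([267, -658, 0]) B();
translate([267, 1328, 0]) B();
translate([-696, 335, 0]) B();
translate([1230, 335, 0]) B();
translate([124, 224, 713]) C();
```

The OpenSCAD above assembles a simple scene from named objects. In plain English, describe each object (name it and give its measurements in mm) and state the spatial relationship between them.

A is a table with a 880×978 mm rectangular top, 40 mm thick, top surface at z = 713 mm, supported by four 80×80 mm square legs, each inset 17 mm from the nearest pair of top edges, running from the floor.

B is a four-legged stool. The seat is 346×308 mm, 39 mm thick, top at z = 438 mm. It stands on four square legs, each 38×38 mm in cross-section, from z = 0 to the seat underside, each flush with a corner of the seat. Four stretchers, 38 mm wide and 25 mm tall, connect adjacent legs with their undersides at z = 146 mm, each running between the inner faces of the legs it joins and aligned with the legs' outer faces on the other axis.

C is a picture frame with a 488×764 mm rectangular opening (x by z) and a uniform 68 mm border on every side. Frame depth is 32 mm along y. It is built from two vertical stiles running the full outside height and two horizontal rails spanning the gap between the stiles.

Four stools sit around the table at the −y, +y, −x, +x sides. The picture frame is on top of the table.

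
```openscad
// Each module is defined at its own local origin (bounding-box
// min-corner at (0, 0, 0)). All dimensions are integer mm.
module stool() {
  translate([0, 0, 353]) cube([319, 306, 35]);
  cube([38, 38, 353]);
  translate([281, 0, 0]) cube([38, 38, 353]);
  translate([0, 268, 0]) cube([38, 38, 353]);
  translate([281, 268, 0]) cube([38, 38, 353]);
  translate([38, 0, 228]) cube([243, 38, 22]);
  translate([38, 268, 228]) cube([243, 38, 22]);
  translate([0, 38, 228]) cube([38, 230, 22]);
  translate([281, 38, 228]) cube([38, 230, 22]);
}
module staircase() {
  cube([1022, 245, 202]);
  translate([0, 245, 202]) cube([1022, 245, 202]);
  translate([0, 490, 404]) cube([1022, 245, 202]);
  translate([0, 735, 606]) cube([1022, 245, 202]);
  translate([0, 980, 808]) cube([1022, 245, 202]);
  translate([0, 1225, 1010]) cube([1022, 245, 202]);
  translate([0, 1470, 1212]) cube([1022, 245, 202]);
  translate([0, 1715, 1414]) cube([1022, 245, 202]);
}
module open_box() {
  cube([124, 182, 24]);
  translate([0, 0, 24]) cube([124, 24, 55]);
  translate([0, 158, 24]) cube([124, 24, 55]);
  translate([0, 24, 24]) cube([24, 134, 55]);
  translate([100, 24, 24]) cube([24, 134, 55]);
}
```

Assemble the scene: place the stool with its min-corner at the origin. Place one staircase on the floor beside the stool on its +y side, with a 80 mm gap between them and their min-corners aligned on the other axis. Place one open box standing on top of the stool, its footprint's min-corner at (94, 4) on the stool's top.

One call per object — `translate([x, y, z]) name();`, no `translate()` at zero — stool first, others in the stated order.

stool();
translate([0, 386, 0]) staircase();
translate([94, 4, 388]) open_box();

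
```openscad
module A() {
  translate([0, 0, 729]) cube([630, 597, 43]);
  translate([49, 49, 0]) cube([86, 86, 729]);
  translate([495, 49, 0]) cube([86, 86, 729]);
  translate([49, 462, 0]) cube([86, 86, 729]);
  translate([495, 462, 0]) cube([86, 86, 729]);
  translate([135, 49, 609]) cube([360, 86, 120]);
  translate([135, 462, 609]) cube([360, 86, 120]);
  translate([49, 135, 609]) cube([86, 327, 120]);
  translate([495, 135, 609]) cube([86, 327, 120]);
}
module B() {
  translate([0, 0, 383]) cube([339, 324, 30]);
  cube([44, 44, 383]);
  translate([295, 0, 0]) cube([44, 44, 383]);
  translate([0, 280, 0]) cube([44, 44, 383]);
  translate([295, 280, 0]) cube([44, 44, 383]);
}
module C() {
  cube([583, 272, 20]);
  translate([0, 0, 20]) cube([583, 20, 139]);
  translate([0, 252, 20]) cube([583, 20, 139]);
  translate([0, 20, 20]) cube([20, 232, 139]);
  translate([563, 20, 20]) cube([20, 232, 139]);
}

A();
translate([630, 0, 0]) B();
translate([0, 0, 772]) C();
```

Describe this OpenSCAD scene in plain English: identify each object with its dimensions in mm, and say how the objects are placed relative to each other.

A is a table with a 630×597 mm rectangular top, 43 mm thick, top surface at z = 772 mm, supported by four 86×86 mm square legs, each inset 49 mm from the nearest pair of top edges, running from the floor. Four apron rails, 86 mm thick and 120 mm tall, run between adjacent legs with their top edges flush with the underside of the top and their outer faces flush with the legs' outer faces.

B is a four-legged stool. The seat is a 339×324×30 mm slab whose top surface is at z = 413 mm; four square legs, each 44×44 mm in cross-section, run from the floor (z = 0) to the underside of the seat, each flush with a corner of the seat.

C is an open storage box with external size 583×272×159 mm and wall thickness 20 mm (the base is also 20 mm thick). The base covers the whole footprint; the four walls stand on the base, with the y-facing walls full-width and the x-facing walls fitting between their inner faces.

The stool is against the table's +x side, with their −y faces flush. The open box is on top of the table.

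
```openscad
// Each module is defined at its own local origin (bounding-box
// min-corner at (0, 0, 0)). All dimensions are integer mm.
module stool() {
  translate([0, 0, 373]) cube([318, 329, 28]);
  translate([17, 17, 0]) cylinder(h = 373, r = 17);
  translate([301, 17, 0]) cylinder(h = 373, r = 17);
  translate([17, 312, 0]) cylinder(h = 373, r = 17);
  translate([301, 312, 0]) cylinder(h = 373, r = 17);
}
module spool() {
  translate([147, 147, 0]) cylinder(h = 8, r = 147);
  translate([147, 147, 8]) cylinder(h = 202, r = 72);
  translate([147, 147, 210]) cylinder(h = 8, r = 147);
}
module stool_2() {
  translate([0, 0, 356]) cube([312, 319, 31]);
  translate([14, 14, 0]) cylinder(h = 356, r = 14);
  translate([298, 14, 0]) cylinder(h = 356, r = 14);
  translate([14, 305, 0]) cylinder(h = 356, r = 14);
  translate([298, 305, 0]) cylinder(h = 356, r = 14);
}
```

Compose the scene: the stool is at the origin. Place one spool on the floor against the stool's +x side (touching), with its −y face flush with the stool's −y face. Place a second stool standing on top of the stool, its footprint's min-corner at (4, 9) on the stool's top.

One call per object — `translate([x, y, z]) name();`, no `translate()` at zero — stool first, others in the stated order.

stool();
translate([318, 0, 0]) spool();
translate([4, 9, 401]) stool_2();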